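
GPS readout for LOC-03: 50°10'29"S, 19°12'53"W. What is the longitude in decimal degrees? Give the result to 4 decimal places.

19° + 12′/60 + 53″/3600 = 19 + 0.20000 + 0.01472 = 19.2147°

19.2147°W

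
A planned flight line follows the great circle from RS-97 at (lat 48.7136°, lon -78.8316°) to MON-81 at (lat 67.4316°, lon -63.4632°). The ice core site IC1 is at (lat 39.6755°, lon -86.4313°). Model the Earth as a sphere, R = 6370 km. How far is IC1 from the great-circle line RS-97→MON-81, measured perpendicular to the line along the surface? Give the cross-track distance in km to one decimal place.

335.7 km

δ₁₃ = central angle RS-97→IC1 = 0.183980 rad  (haversine)
θ₁₃ = bearing RS-97→IC1 = 213.807°,  θ₁₂ = bearing RS-97→MON-81 = 17.071°
dₓₜ = R·arcsin(sin δ₁₃ · sin(θ₁₃ − θ₁₂)) = 6370·arcsin(0.18294·sin(196.736°)) = -335.741 km
|dₓₜ| = 335.741 km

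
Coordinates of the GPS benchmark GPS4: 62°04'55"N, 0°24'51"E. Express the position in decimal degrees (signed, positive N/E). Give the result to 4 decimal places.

lat: 62.0819° N → +62.0819°
lon: 0.4142° E → +0.4142°

+62.0819°, +0.4142°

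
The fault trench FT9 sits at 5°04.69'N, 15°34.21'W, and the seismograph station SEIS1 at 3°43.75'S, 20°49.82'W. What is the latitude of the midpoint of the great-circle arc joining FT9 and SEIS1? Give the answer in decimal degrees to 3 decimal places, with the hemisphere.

0.675°N

FT9: φ = +5.07817°, λ = -15.57017°
SEIS1: φ = -3.72917°, λ = -20.83033°
Bx = cos φ₂ cos Δλ = 0.993680,  By = cos φ₂ sin Δλ = -0.091484
φₘ = atan2(sin φ₁ + sin φ₂, √((cos φ₁ + Bx)² + By²)) = 0.67521°
λₘ = λ₁ + atan2(By, cos φ₁ + Bx) = -18.20264°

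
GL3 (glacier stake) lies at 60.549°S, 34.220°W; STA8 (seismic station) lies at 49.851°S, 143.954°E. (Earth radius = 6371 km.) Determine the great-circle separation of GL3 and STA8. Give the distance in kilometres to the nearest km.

7738 km

Δφ = 10.6980°,  Δλ = 178.1740°
a = sin²(Δφ/2) + cos φ₁ cos φ₂ sin²(Δλ/2) = 0.325633
c = 2·arcsin(√a) = 1.214577 rad = 69.5902°
d = R·c = 6371 × 1.214577 = 7738.1 km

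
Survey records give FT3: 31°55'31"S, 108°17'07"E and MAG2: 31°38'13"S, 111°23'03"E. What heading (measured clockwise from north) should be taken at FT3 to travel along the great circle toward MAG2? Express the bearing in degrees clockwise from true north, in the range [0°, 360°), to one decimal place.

84.6°

FT3: φ = -31.92528°, λ = +108.28528°
MAG2: φ = -31.63694°, λ = +111.38417°
Δλ = 3.0989°
y = sin Δλ · cos φ₂ = 0.046026
x = cos φ₁ sin φ₂ − sin φ₁ cos φ₂ cos Δλ = 0.004374
θ = atan2(y, x) = 84.5713° → 84.5713° (mod 360°)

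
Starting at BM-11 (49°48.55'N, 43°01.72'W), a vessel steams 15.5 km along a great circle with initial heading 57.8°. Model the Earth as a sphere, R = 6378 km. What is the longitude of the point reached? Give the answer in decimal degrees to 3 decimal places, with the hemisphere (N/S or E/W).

42.846°W

BM-11: φ = +49.80917°, λ = -43.02867°
δ = d/R = 15.5/6378 = 0.002430 rad
φ₂ = arcsin(sin φ₁ cos δ + cos φ₁ sin δ cos θ)
   = arcsin(0.76390·1.00000 + 0.64534·0.00243·0.53288) = 49.88322°
λ₂ = λ₁ + atan2(sin θ sin δ cos φ₁, cos δ − sin φ₁ sin φ₂) = -42.84581°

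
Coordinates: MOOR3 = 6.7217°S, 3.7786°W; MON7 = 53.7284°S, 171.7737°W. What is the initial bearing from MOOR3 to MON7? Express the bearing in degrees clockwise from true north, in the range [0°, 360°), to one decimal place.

188.1°

Δλ = -167.9951°
y = sin Δλ · cos φ₂ = -0.123053
x = cos φ₁ sin φ₂ − sin φ₁ cos φ₂ cos Δλ = -0.868412
θ = atan2(y, x) = -171.9350° → 188.0650° (mod 360°)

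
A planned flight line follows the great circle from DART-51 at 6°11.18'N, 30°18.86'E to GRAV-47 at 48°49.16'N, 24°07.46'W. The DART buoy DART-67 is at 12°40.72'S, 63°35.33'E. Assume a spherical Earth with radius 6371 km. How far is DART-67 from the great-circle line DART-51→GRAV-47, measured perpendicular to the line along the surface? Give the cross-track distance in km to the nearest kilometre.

DART-51: φ = +6.18633°, λ = +30.31433°
GRAV-47: φ = +48.81933°, λ = -24.12433°
DART-67: φ = -12.67867°, λ = +63.58883°
δ₁₃ = central angle DART-51→DART-67 = 0.664437 rad  (haversine)
θ₁₃ = bearing DART-51→DART-67 = 119.764°,  θ₁₂ = bearing DART-51→GRAV-47 = 322.851°
dₓₜ = R·arcsin(sin δ₁₃ · sin(θ₁₃ − θ₁₂)) = 6371·arcsin(0.61662·sin(-203.088°)) = 1555.936 km
|dₓₜ| = 1555.936 km

1556 km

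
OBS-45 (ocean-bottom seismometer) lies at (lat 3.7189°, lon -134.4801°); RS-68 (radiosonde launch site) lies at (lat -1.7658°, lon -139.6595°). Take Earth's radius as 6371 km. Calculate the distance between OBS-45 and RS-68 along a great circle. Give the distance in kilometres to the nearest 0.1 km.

838.6 km

Δφ = -5.4847°,  Δλ = -5.1794°
a = sin²(Δφ/2) + cos φ₁ cos φ₂ sin²(Δλ/2) = 0.004325
c = 2·arcsin(√a) = 0.131630 rad = 7.5419°
d = R·c = 6371 × 0.131630 = 838.6 km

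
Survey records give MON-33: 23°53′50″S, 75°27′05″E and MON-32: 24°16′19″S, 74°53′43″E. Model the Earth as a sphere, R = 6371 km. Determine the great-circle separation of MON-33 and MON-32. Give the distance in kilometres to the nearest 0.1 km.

MON-33: φ = -23.89722°, λ = +75.45139°
MON-32: φ = -24.27194°, λ = +74.89528°
Δφ = -0.3747°,  Δλ = -0.5561°
a = sin²(Δφ/2) + cos φ₁ cos φ₂ sin²(Δλ/2) = 0.000030
c = 2·arcsin(√a) = 0.011013 rad = 0.6310°
d = R·c = 6371 × 0.011013 = 70.2 km

70.2 km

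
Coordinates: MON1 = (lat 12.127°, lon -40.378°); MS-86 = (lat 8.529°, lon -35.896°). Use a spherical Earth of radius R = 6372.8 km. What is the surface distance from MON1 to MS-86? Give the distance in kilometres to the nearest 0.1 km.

632.9 km

Δφ = -3.5980°,  Δλ = 4.4820°
a = sin²(Δφ/2) + cos φ₁ cos φ₂ sin²(Δλ/2) = 0.002464
c = 2·arcsin(√a) = 0.099317 rad = 5.6904°
d = R·c = 6372.8 × 0.099317 = 632.9 km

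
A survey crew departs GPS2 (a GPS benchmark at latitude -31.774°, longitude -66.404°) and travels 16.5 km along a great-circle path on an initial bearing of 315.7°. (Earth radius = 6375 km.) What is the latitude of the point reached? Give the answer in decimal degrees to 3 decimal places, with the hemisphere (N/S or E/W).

31.668°S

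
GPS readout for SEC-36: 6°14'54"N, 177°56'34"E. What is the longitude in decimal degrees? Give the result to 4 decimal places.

177° + 56′/60 + 34″/3600 = 177 + 0.93333 + 0.00944 = 177.9428°

177.9428°E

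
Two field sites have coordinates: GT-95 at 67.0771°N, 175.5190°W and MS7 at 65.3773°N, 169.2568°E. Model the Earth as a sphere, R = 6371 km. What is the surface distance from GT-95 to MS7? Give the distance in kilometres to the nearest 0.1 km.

Δφ = -1.6998°,  Δλ = -15.2242°
a = sin²(Δφ/2) + cos φ₁ cos φ₂ sin²(Δλ/2) = 0.003068
c = 2·arcsin(√a) = 0.110828 rad = 6.3499°
d = R·c = 6371 × 0.110828 = 706.1 km

706.1 km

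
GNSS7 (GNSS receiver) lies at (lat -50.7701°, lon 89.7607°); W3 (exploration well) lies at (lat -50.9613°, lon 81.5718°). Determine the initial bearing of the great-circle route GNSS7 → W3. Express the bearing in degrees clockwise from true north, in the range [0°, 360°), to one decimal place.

264.7°

Δλ = -8.1889°
y = sin Δλ · cos φ₂ = -0.089713
x = cos φ₁ sin φ₂ − sin φ₁ cos φ₂ cos Δλ = -0.008312
θ = atan2(y, x) = -95.2931° → 264.7069° (mod 360°)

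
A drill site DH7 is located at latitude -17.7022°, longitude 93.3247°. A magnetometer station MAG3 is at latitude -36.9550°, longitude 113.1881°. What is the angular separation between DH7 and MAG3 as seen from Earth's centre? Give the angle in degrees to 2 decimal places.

26.00°

Δφ = -19.2528°,  Δλ = 19.8634°
a = sin²(Δφ/2) + cos φ₁ cos φ₂ sin²(Δλ/2) = 0.050609
c = 2·arcsin(√a) = 0.453814 rad = 26.0016°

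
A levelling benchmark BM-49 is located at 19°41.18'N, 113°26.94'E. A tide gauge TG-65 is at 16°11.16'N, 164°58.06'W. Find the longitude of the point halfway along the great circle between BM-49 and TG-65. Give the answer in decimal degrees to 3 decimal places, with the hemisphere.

154.730°E

BM-49: φ = +19.68633°, λ = +113.44900°
TG-65: φ = +16.18600°, λ = -164.96767°
Bx = cos φ₂ cos Δλ = 0.140569,  By = cos φ₂ sin Δλ = 0.950019
φₘ = atan2(sin φ₁ + sin φ₂, √((cos φ₁ + Bx)² + By²)) = 23.14803°
λₘ = λ₁ + atan2(By, cos φ₁ + Bx) = 154.72966°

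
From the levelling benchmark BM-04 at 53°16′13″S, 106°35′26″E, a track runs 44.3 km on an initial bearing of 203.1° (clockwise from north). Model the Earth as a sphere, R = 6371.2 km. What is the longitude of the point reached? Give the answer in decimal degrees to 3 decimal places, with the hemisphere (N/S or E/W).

BM-04: φ = -53.27028°, λ = +106.59056°
δ = d/R = 44.3/6371.2 = 0.006953 rad
φ₂ = arcsin(sin φ₁ cos δ + cos φ₁ sin δ cos θ)
   = arcsin(-0.80147·0.99998 + 0.59804·0.00695·-0.91982) = -53.63643°
λ₂ = λ₁ + atan2(sin θ sin δ cos φ₁, cos δ − sin φ₁ sin φ₂) = 106.32694°

106.327°E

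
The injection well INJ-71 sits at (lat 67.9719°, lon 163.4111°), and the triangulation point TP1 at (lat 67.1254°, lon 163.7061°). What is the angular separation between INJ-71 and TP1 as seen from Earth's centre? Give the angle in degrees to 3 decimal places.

0.854°

Δφ = -0.8465°,  Δλ = 0.2950°
a = sin²(Δφ/2) + cos φ₁ cos φ₂ sin²(Δλ/2) = 0.000056
c = 2·arcsin(√a) = 0.014904 rad = 0.8540°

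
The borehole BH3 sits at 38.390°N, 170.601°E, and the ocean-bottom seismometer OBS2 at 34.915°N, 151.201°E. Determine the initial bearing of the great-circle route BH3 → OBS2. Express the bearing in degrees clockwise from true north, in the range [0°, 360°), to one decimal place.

263.4°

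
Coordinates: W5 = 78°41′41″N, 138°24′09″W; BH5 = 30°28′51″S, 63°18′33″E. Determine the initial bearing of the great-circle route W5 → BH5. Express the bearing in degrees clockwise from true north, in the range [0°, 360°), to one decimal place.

335.1°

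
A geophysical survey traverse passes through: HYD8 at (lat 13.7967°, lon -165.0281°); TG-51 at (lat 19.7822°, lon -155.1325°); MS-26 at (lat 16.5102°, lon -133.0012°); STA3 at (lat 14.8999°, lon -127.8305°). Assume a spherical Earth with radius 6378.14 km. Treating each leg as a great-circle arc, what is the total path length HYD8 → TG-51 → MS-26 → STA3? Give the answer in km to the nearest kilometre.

4197 km

HYD8→TG-51: c = 0.195489 rad, d = 1246.86 km
TG-51→MS-26: c = 0.371182 rad, d = 2367.45 km
MS-26→STA3: c = 0.091304 rad, d = 582.35 km
Total = 1246.86 + 2367.45 + 582.35 = 4196.66 km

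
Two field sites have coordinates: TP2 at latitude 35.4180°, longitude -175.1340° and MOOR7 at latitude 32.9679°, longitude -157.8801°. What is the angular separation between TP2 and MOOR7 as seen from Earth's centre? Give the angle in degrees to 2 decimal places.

14.46°

Δφ = -2.4501°,  Δλ = 17.2539°
a = sin²(Δφ/2) + cos φ₁ cos φ₂ sin²(Δλ/2) = 0.015841
c = 2·arcsin(√a) = 0.252390 rad = 14.4609°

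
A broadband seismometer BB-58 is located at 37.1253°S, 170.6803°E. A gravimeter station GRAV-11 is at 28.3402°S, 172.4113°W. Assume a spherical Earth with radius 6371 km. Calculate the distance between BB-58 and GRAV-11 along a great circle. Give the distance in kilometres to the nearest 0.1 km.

Δφ = 8.7851°,  Δλ = 16.9084°
a = sin²(Δφ/2) + cos φ₁ cos φ₂ sin²(Δλ/2) = 0.021034
c = 2·arcsin(√a) = 0.291089 rad = 16.6782°
d = R·c = 6371 × 0.291089 = 1854.5 km

1854.5 km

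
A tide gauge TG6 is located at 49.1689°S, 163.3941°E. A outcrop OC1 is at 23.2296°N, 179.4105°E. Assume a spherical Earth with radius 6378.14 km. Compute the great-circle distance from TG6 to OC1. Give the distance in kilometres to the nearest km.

Δφ = 72.3985°,  Δλ = 16.0164°
a = sin²(Δφ/2) + cos φ₁ cos φ₂ sin²(Δλ/2) = 0.360464
c = 2·arcsin(√a) = 1.287968 rad = 73.7951°
d = R·c = 6378.14 × 1.287968 = 8214.8 km

8215 km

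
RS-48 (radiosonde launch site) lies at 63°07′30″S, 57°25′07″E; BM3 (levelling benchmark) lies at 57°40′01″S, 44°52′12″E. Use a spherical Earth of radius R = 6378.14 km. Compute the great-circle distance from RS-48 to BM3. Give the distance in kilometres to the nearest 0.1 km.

RS-48: φ = -63.12500°, λ = +57.41861°
BM3: φ = -57.66694°, λ = +44.87000°
Δφ = 5.4581°,  Δλ = -12.5486°
a = sin²(Δφ/2) + cos φ₁ cos φ₂ sin²(Δλ/2) = 0.005155
c = 2·arcsin(√a) = 0.143716 rad = 8.2343°
d = R·c = 6378.14 × 0.143716 = 916.6 km

916.6 km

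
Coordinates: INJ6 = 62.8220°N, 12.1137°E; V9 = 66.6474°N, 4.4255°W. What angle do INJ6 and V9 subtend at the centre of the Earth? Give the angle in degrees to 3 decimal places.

7.995°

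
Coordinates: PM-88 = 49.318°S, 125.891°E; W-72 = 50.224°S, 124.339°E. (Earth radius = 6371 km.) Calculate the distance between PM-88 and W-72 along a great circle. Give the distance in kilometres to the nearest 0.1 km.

150.2 km

Δφ = -0.9060°,  Δλ = -1.5520°
a = sin²(Δφ/2) + cos φ₁ cos φ₂ sin²(Δλ/2) = 0.000139
c = 2·arcsin(√a) = 0.023581 rad = 1.3511°
d = R·c = 6371 × 0.023581 = 150.2 km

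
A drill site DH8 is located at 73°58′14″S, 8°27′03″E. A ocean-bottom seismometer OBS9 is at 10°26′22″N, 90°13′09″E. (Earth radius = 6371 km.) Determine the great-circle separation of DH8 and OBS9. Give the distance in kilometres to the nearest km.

10872 km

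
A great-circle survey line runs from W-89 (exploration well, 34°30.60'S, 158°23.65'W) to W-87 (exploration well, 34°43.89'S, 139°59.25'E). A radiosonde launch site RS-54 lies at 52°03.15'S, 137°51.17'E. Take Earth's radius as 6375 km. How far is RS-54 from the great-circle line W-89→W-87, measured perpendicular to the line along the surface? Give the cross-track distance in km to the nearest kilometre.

W-89: φ = -34.51000°, λ = -158.39417°
W-87: φ = -34.73150°, λ = +139.98750°
RS-54: φ = -52.05250°, λ = +137.85283°
δ₁₃ = central angle W-89→RS-54 = 0.835425 rad  (haversine)
θ₁₃ = bearing W-89→RS-54 = 228.050°,  θ₁₂ = bearing W-89→W-87 = 251.058°
dₓₜ = R·arcsin(sin δ₁₃ · sin(θ₁₃ − θ₁₂)) = 6375·arcsin(0.74158·sin(-23.008°)) = -1874.694 km
|dₓₜ| = 1874.694 km

1875 km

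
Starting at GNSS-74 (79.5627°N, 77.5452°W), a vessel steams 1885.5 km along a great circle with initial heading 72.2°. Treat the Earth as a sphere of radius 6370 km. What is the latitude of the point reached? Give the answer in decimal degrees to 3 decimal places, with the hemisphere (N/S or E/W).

δ = d/R = 1885.5/6370 = 0.295997 rad
φ₂ = arcsin(sin φ₁ cos δ + cos φ₁ sin δ cos θ)
   = arcsin(0.98345·0.95651 + 0.18116·0.29169·0.30570) = 73.10501°
λ₂ = λ₁ + atan2(sin θ sin δ cos φ₁, cos δ − sin φ₁ sin φ₂) = -4.67277°

73.105°N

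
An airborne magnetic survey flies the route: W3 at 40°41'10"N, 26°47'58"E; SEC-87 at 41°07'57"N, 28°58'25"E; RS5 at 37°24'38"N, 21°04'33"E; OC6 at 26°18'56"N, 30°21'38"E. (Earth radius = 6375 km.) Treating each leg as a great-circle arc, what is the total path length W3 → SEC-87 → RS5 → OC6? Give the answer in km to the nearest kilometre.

2498 km

W3: φ = +40.68611°, λ = +26.79944°
SEC-87: φ = +41.13250°, λ = +28.97361°
RS5: φ = +37.41056°, λ = +21.07583°
OC6: φ = +26.31556°, λ = +30.36056°
W3→SEC-87: c = 0.029716 rad, d = 189.44 km
SEC-87→RS5: c = 0.124851 rad, d = 795.93 km
RS5→OC6: c = 0.237277 rad, d = 1512.64 km
Total = 189.44 + 795.93 + 1512.64 = 2498.01 km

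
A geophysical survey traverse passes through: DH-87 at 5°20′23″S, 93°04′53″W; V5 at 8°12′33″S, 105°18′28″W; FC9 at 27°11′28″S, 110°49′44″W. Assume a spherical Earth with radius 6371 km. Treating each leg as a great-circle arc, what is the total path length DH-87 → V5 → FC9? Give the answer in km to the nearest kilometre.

DH-87: φ = -5.33972°, λ = -93.08139°
V5: φ = -8.20917°, λ = -105.30778°
FC9: φ = -27.19111°, λ = -110.82889°
DH-87→V5: c = 0.217711 rad, d = 1387.03 km
V5→FC9: c = 0.343633 rad, d = 2189.29 km
Total = 1387.03 + 2189.29 = 3576.32 km

3576 km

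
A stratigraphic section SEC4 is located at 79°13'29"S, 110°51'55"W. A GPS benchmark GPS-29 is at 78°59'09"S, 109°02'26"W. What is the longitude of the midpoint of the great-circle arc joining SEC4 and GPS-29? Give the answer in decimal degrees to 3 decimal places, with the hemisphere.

SEC4: φ = -79.22472°, λ = -110.86528°
GPS-29: φ = -78.98583°, λ = -109.04056°
Bx = cos φ₂ cos Δλ = 0.190955,  By = cos φ₂ sin Δλ = 0.006083
φₘ = atan2(sin φ₁ + sin φ₂, √((cos φ₁ + Bx)² + By²)) = -79.10663°
λₘ = λ₁ + atan2(By, cos φ₁ + Bx) = -109.94303°

109.943°W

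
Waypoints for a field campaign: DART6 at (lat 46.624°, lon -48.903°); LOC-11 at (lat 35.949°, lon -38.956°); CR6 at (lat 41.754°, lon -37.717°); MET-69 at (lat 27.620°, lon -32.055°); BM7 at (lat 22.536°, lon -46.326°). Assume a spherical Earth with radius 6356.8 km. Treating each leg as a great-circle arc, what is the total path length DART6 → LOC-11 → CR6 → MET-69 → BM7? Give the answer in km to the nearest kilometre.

DART6→LOC-11: c = 0.227043 rad, d = 1443.27 km
LOC-11→CR6: c = 0.102703 rad, d = 652.86 km
CR6→MET-69: c = 0.259562 rad, d = 1649.99 km
MET-69→BM7: c = 0.242207 rad, d = 1539.66 km
Total = 1443.27 + 652.86 + 1649.99 + 1539.66 = 5285.77 km

5286 km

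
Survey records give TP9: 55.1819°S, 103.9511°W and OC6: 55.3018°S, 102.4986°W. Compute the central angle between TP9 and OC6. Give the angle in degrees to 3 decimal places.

Δφ = -0.1199°,  Δλ = 1.4525°
a = sin²(Δφ/2) + cos φ₁ cos φ₂ sin²(Δλ/2) = 0.000053
c = 2·arcsin(√a) = 0.014603 rad = 0.8367°

0.837°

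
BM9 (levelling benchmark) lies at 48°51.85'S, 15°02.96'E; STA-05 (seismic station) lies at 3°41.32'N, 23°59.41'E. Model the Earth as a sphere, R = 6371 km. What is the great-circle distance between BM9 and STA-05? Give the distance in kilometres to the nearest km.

5907 km

BM9: φ = -48.86417°, λ = +15.04933°
STA-05: φ = +3.68867°, λ = +23.99017°
Δφ = 52.5528°,  Δλ = 8.9408°
a = sin²(Δφ/2) + cos φ₁ cos φ₂ sin²(Δλ/2) = 0.199974
c = 2·arcsin(√a) = 0.927229 rad = 53.1263°
d = R·c = 6371 × 0.927229 = 5907.4 km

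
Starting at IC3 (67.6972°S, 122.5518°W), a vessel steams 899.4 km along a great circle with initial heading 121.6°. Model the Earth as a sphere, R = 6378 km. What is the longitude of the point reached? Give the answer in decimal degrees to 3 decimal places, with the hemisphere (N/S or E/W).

101.287°W

δ = d/R = 899.4/6378 = 0.141016 rad
φ₂ = arcsin(sin φ₁ cos δ + cos φ₁ sin δ cos θ)
   = arcsin(-0.92519·0.99007 + 0.37950·0.14055·-0.52399) = -70.72692°
λ₂ = λ₁ + atan2(sin θ sin δ cos φ₁, cos δ − sin φ₁ sin φ₂) = -101.28705°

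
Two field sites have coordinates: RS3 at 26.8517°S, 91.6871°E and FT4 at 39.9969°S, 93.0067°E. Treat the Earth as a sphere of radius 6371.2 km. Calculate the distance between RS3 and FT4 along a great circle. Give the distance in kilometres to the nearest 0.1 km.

1466.8 km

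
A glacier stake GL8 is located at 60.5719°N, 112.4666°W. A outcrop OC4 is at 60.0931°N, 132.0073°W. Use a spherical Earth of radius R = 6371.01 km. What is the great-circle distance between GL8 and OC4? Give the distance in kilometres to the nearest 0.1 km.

1072.8 km

Δφ = -0.4788°,  Δλ = -19.5407°
a = sin²(Δφ/2) + cos φ₁ cos φ₂ sin²(Δλ/2) = 0.007072
c = 2·arcsin(√a) = 0.168392 rad = 9.6481°
d = R·c = 6371.01 × 0.168392 = 1072.8 km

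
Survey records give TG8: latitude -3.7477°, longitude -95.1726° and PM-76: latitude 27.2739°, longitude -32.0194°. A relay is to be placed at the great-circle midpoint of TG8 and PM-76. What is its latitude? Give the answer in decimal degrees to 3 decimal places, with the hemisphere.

13.727°N

Bx = cos φ₂ cos Δλ = 0.401400,  By = cos φ₂ sin Δλ = 0.793026
φₘ = atan2(sin φ₁ + sin φ₂, √((cos φ₁ + Bx)² + By²)) = 13.72709°
λₘ = λ₁ + atan2(By, cos φ₁ + Bx) = -65.63037°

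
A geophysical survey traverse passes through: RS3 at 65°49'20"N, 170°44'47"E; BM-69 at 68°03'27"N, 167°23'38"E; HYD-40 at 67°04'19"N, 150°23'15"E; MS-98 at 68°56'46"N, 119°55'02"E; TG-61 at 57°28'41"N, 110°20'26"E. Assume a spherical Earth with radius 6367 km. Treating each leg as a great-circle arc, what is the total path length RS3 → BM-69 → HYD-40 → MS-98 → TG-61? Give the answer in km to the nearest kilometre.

RS3: φ = +65.82222°, λ = +170.74639°
BM-69: φ = +68.05750°, λ = +167.39389°
HYD-40: φ = +67.07194°, λ = +150.38750°
MS-98: φ = +68.94611°, λ = +119.91722°
TG-61: φ = +57.47806°, λ = +110.34056°
RS3→BM-69: c = 0.045233 rad, d = 288.00 km
BM-69→HYD-40: c = 0.114199 rad, d = 727.10 km
HYD-40→MS-98: c = 0.199648 rad, d = 1271.16 km
MS-98→TG-61: c = 0.213270 rad, d = 1357.89 km
Total = 288.00 + 727.10 + 1271.16 + 1357.89 = 3644.15 km

3644 km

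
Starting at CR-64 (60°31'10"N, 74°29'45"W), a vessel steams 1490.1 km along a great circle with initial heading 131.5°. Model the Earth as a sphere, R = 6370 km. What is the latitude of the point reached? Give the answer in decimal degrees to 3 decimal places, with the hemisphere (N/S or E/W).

50.464°N

CR-64: φ = +60.51944°, λ = -74.49583°
δ = d/R = 1490.1/6370 = 0.233925 rad
φ₂ = arcsin(sin φ₁ cos δ + cos φ₁ sin δ cos θ)
   = arcsin(0.87052·0.97276 + 0.49213·0.23180·-0.66262) = 50.46409°
λ₂ = λ₁ + atan2(sin θ sin δ cos φ₁, cos δ − sin φ₁ sin φ₂) = -58.66940°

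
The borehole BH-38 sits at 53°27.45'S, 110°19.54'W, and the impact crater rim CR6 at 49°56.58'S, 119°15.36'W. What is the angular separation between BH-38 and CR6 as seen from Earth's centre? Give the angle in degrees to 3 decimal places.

BH-38: φ = -53.45750°, λ = -110.32567°
CR6: φ = -49.94300°, λ = -119.25600°
Δφ = 3.5145°,  Δλ = -8.9303°
a = sin²(Δφ/2) + cos φ₁ cos φ₂ sin²(Δλ/2) = 0.003263
c = 2·arcsin(√a) = 0.114305 rad = 6.5492°

6.549°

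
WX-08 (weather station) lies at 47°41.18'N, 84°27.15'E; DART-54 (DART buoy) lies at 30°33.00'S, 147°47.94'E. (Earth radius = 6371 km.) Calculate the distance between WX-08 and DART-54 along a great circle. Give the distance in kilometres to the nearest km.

WX-08: φ = +47.68633°, λ = +84.45250°
DART-54: φ = -30.55000°, λ = +147.79900°
Δφ = -78.2363°,  Δλ = 63.3465°
a = sin²(Δφ/2) + cos φ₁ cos φ₂ sin²(Δλ/2) = 0.557899
c = 2·arcsin(√a) = 1.686854 rad = 96.6496°
d = R·c = 6371 × 1.686854 = 10746.9 km

10747 km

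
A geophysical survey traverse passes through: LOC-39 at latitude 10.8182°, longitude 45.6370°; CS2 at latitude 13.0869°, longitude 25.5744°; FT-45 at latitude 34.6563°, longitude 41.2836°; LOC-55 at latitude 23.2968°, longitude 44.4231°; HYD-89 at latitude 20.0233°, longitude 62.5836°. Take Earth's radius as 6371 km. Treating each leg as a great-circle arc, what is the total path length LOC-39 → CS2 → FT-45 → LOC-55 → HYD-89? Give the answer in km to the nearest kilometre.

8279 km

LOC-39→CS2: c = 0.344747 rad, d = 2196.38 km
CS2→FT-45: c = 0.450921 rad, d = 2872.82 km
FT-45→LOC-55: c = 0.203937 rad, d = 1299.29 km
LOC-55→HYD-89: c = 0.299845 rad, d = 1910.31 km
Total = 2196.38 + 2872.82 + 1299.29 + 1910.31 = 8278.80 km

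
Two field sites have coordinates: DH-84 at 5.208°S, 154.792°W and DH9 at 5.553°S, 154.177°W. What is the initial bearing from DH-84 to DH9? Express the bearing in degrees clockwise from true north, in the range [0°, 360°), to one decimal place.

119.4°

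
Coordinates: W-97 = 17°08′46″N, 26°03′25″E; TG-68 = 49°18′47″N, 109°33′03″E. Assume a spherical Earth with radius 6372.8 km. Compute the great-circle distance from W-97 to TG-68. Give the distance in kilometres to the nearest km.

W-97: φ = +17.14611°, λ = +26.05694°
TG-68: φ = +49.31306°, λ = +109.55083°
Δφ = 32.1669°,  Δλ = 83.4939°
a = sin²(Δφ/2) + cos φ₁ cos φ₂ sin²(Δλ/2) = 0.352932
c = 2·arcsin(√a) = 1.272246 rad = 72.8943°
d = R·c = 6372.8 × 1.272246 = 8107.8 km

8108 km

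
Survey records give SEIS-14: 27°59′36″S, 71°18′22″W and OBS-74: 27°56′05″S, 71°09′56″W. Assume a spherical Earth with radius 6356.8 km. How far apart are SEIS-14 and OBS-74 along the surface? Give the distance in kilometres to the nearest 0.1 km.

15.2 km

SEIS-14: φ = -27.99333°, λ = -71.30611°
OBS-74: φ = -27.93472°, λ = -71.16556°
Δφ = 0.0586°,  Δλ = 0.1406°
a = sin²(Δφ/2) + cos φ₁ cos φ₂ sin²(Δλ/2) = 0.000001
c = 2·arcsin(√a) = 0.002396 rad = 0.1373°
d = R·c = 6356.8 × 0.002396 = 15.2 km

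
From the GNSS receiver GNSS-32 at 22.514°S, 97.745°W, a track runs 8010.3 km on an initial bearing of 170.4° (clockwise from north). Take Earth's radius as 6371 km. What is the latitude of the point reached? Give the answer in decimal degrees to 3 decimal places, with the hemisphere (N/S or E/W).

79.912°S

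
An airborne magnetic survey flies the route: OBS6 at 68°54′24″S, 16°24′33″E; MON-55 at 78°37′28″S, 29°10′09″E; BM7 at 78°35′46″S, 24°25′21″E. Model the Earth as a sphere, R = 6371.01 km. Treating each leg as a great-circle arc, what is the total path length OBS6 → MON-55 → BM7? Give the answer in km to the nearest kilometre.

OBS6: φ = -68.90667°, λ = +16.40917°
MON-55: φ = -78.62444°, λ = +29.16917°
BM7: φ = -78.59611°, λ = +24.42250°
OBS6→MON-55: c = 0.179696 rad, d = 1144.84 km
MON-55→BM7: c = 0.016363 rad, d = 104.25 km
Total = 1144.84 + 104.25 = 1249.09 km

1249 km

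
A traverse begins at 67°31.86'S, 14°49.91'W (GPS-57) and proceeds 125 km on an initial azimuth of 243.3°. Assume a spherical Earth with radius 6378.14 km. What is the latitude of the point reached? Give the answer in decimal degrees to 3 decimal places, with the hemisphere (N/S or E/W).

68.014°S

GPS-57: φ = -67.53100°, λ = -14.83183°
δ = d/R = 125/6378.14 = 0.019598 rad
φ₂ = arcsin(sin φ₁ cos δ + cos φ₁ sin δ cos θ)
   = arcsin(-0.92409·0.99981 + 0.38218·0.01960·-0.44932) = -68.01383°
λ₂ = λ₁ + atan2(sin θ sin δ cos φ₁, cos δ − sin φ₁ sin φ₂) = -17.51215°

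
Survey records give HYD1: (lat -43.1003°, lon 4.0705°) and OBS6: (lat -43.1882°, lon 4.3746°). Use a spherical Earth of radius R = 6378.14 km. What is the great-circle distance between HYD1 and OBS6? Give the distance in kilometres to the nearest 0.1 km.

26.6 km

Δφ = -0.0879°,  Δλ = 0.3041°
a = sin²(Δφ/2) + cos φ₁ cos φ₂ sin²(Δλ/2) = 0.000004
c = 2·arcsin(√a) = 0.004165 rad = 0.2387°
d = R·c = 6378.14 × 0.004165 = 26.6 km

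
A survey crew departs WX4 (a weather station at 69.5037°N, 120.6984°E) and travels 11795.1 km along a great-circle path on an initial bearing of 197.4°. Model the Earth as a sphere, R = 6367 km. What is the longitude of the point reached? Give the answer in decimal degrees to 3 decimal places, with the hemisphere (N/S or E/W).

δ = d/R = 11795.1/6367 = 1.852537 rad
φ₂ = arcsin(sin φ₁ cos δ + cos φ₁ sin δ cos θ)
   = arcsin(0.93669·-0.27803 + 0.35015·0.96057·-0.95424) = -35.54751°
λ₂ = λ₁ + atan2(sin θ sin δ cos φ₁, cos δ − sin φ₁ sin φ₂) = 100.02463°

100.025°E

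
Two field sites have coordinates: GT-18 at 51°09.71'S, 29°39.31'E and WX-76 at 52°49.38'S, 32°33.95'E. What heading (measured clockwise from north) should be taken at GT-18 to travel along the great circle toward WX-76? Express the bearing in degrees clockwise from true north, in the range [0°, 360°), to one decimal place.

GT-18: φ = -51.16183°, λ = +29.65517°
WX-76: φ = -52.82300°, λ = +32.56583°
Δλ = 2.9107°
y = sin Δλ · cos φ₂ = 0.030685
x = cos φ₁ sin φ₂ − sin φ₁ cos φ₂ cos Δλ = -0.029596
θ = atan2(y, x) = 133.9654° → 133.9654° (mod 360°)

134.0°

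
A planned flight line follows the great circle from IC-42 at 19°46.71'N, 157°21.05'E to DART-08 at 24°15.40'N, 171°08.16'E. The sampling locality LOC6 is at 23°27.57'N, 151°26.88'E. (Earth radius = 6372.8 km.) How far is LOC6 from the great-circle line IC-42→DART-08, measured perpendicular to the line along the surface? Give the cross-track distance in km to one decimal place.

614.0 km

IC-42: φ = +19.77850°, λ = +157.35083°
DART-08: φ = +24.25667°, λ = +171.13600°
LOC6: φ = +23.45950°, λ = +151.44800°
δ₁₃ = central angle IC-42→LOC6 = 0.115304 rad  (haversine)
θ₁₃ = bearing IC-42→LOC6 = 304.914°,  θ₁₂ = bearing IC-42→DART-08 = 68.183°
dₓₜ = R·arcsin(sin δ₁₃ · sin(θ₁₃ − θ₁₂)) = 6372.8·arcsin(0.11505·sin(236.731°)) = -613.961 km
|dₓₜ| = 613.961 km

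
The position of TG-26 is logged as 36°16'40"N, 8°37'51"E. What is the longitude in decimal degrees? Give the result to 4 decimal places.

8.6308°E

8° + 37′/60 + 51″/3600 = 8 + 0.61667 + 0.01417 = 8.6308°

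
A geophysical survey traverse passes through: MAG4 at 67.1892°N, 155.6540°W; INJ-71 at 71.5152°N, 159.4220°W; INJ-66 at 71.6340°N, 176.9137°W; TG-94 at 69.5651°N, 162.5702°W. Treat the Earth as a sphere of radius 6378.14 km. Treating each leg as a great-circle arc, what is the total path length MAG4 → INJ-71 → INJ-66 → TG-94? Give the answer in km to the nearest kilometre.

MAG4→INJ-71: c = 0.078947 rad, d = 503.54 km
INJ-71→INJ-66: c = 0.096177 rad, d = 613.43 km
INJ-66→TG-94: c = 0.090376 rad, d = 576.43 km
Total = 503.54 + 613.43 + 576.43 = 1693.39 km

1693 km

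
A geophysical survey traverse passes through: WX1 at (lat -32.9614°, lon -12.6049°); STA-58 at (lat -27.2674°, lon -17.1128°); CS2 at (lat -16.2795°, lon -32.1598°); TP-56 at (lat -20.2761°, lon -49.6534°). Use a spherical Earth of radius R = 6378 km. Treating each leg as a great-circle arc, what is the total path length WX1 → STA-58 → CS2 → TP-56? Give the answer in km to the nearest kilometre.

4644 km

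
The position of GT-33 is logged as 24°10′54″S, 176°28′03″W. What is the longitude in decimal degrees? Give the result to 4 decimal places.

176.4675°W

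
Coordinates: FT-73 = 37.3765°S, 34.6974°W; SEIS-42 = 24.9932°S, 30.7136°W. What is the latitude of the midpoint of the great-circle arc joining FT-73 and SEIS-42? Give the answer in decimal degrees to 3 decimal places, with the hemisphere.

31.200°S

Bx = cos φ₂ cos Δλ = 0.904168,  By = cos φ₂ sin Δλ = 0.062969
φₘ = atan2(sin φ₁ + sin φ₂, √((cos φ₁ + Bx)² + By²)) = -31.20013°
λₘ = λ₁ + atan2(By, cos φ₁ + Bx) = -32.57465°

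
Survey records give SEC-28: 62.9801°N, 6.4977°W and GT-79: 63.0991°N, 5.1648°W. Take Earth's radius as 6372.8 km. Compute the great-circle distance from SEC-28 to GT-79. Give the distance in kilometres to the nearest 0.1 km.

68.5 km

Δφ = 0.1190°,  Δλ = 1.3329°
a = sin²(Δφ/2) + cos φ₁ cos φ₂ sin²(Δλ/2) = 0.000029
c = 2·arcsin(√a) = 0.010749 rad = 0.6159°
d = R·c = 6372.8 × 0.010749 = 68.5 km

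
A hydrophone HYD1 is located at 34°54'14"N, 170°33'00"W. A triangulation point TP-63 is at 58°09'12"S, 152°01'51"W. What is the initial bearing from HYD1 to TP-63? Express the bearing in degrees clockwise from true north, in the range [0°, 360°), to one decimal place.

170.3°

HYD1: φ = +34.90389°, λ = -170.55000°
TP-63: φ = -58.15333°, λ = -152.03083°
Δλ = 18.5192°
y = sin Δλ · cos φ₂ = 0.167592
x = cos φ₁ sin φ₂ − sin φ₁ cos φ₂ cos Δλ = -0.982943
θ = atan2(y, x) = 170.3241° → 170.3241° (mod 360°)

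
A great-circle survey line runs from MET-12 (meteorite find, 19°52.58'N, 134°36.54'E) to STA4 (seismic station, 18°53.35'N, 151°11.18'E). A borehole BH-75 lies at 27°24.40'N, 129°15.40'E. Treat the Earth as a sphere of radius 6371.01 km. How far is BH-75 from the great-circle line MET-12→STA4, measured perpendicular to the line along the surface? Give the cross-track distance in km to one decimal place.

MET-12: φ = +19.87633°, λ = +134.60900°
STA4: φ = +18.88917°, λ = +151.18633°
BH-75: φ = +27.40667°, λ = +129.25667°
δ₁₃ = central angle MET-12→BH-75 = 0.156778 rad  (haversine)
θ₁₃ = bearing MET-12→BH-75 = 327.969°,  θ₁₂ = bearing MET-12→STA4 = 90.819°
dₓₜ = R·arcsin(sin δ₁₃ · sin(θ₁₃ − θ₁₂)) = 6371.01·arcsin(0.15614·sin(237.151°)) = -838.102 km
|dₓₜ| = 838.102 km

838.1 km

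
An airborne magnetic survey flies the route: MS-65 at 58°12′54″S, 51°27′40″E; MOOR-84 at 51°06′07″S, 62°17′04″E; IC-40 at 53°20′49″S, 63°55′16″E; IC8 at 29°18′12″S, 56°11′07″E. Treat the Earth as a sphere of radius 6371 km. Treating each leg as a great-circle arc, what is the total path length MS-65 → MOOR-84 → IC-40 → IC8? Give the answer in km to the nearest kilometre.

4071 km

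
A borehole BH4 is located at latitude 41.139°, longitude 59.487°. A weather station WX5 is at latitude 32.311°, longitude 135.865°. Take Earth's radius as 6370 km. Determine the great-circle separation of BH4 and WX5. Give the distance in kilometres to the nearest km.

Δφ = -8.8280°,  Δλ = 76.3780°
a = sin²(Δφ/2) + cos φ₁ cos φ₂ sin²(Δλ/2) = 0.249222
c = 2·arcsin(√a) = 1.045399 rad = 59.8969°
d = R·c = 6370 × 1.045399 = 6659.2 km

6659 km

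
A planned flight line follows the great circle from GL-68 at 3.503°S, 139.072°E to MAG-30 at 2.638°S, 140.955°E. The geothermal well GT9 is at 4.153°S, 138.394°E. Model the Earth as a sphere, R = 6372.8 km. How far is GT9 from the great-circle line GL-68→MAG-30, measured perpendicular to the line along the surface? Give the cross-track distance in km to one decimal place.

δ₁₃ = central angle GL-68→GT9 = 0.016374 rad  (haversine)
θ₁₃ = bearing GL-68→GT9 = 226.122°,  θ₁₂ = bearing GL-68→MAG-30 = 65.349°
dₓₜ = R·arcsin(sin δ₁₃ · sin(θ₁₃ − θ₁₂)) = 6372.8·arcsin(0.01637·sin(160.773°)) = 34.361 km
|dₓₜ| = 34.361 km

34.4 km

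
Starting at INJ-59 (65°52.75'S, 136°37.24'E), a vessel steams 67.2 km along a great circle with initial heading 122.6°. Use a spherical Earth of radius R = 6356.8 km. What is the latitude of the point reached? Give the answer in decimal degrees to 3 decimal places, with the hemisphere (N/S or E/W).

INJ-59: φ = -65.87917°, λ = +136.62067°
δ = d/R = 67.2/6356.8 = 0.010571 rad
φ₂ = arcsin(sin φ₁ cos δ + cos φ₁ sin δ cos θ)
   = arcsin(-0.91269·0.99994 + 0.40866·0.01057·-0.53877) = -66.20035°
λ₂ = λ₁ + atan2(sin θ sin δ cos φ₁, cos δ − sin φ₁ sin φ₂) = 137.88523°

66.200°S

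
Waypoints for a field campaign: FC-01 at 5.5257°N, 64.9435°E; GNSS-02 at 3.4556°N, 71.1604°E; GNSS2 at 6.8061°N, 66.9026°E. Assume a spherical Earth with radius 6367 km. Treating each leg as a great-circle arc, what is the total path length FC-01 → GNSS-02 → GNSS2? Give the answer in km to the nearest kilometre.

1327 km

FC-01→GNSS-02: c = 0.114041 rad, d = 726.10 km
GNSS-02→GNSS2: c = 0.094320 rad, d = 600.53 km
Total = 726.10 + 600.53 = 1326.63 km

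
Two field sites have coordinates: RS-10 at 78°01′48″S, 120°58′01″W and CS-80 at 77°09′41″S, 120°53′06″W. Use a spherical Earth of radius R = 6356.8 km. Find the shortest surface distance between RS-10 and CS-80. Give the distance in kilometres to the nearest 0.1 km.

96.4 km

RS-10: φ = -78.03000°, λ = -120.96694°
CS-80: φ = -77.16139°, λ = -120.88500°
Δφ = 0.8686°,  Δλ = 0.0819°
a = sin²(Δφ/2) + cos φ₁ cos φ₂ sin²(Δλ/2) = 0.000057
c = 2·arcsin(√a) = 0.015163 rad = 0.8688°
d = R·c = 6356.8 × 0.015163 = 96.4 km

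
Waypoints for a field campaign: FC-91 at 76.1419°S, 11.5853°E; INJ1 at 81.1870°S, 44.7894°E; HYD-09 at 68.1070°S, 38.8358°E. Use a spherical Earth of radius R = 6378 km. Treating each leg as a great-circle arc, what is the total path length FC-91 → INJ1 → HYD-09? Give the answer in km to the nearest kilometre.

FC-91→INJ1: c = 0.140585 rad, d = 896.65 km
INJ1→HYD-09: c = 0.229647 rad, d = 1464.69 km
Total = 896.65 + 1464.69 = 2361.34 km

2361 km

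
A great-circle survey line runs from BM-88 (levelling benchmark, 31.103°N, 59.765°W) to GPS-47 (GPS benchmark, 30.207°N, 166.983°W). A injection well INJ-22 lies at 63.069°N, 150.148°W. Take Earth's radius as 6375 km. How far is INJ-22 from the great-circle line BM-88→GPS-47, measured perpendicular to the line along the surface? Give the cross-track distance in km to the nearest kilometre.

2463 km

δ₁₃ = central angle BM-88→INJ-22 = 1.095092 rad  (haversine)
θ₁₃ = bearing BM-88→INJ-22 = 329.371°,  θ₁₂ = bearing BM-88→GPS-47 = 304.292°
dₓₜ = R·arcsin(sin δ₁₃ · sin(θ₁₃ − θ₁₂)) = 6375·arcsin(0.88897·sin(25.079°)) = 2462.946 km
|dₓₜ| = 2462.946 km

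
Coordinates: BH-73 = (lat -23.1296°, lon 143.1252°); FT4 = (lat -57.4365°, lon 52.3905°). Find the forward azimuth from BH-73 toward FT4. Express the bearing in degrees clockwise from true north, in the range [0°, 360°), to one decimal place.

214.7°

Δλ = -90.7347°
y = sin Δλ · cos φ₂ = -0.538190
x = cos φ₁ sin φ₂ − sin φ₁ cos φ₂ cos Δλ = -0.777761
θ = atan2(y, x) = -145.3178° → 214.6822° (mod 360°)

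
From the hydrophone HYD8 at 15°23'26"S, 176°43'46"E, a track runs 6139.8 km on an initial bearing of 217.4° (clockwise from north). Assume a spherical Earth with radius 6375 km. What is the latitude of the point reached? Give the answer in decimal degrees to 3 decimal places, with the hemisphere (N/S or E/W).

51.291°S

HYD8: φ = -15.39056°, λ = +176.72944°
δ = d/R = 6139.8/6375 = 0.963106 rad
φ₂ = arcsin(sin φ₁ cos δ + cos φ₁ sin δ cos θ)
   = arcsin(-0.26540·0.57097 + 0.96414·0.82097·-0.79441) = -51.29137°
λ₂ = λ₁ + atan2(sin θ sin δ cos φ₁, cos δ − sin φ₁ sin φ₂) = 123.85079°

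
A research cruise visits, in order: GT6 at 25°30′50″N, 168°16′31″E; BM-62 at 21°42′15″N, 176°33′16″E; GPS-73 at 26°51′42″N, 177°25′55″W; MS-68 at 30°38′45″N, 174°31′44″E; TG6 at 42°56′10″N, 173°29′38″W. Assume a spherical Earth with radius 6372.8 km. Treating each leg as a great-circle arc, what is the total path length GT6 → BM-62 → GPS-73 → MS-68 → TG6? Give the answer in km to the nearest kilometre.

4400 km

GT6: φ = +25.51389°, λ = +168.27528°
BM-62: φ = +21.70417°, λ = +176.55444°
GPS-73: φ = +26.86167°, λ = -177.43194°
MS-68: φ = +30.64583°, λ = +174.52889°
TG6: φ = +42.93611°, λ = -173.49389°
GT6→BM-62: c = 0.148111 rad, d = 943.88 km
BM-62→GPS-73: c = 0.131318 rad, d = 836.86 km
GPS-73→MS-68: c = 0.139560 rad, d = 889.39 km
MS-68→TG6: c = 0.271500 rad, d = 1730.22 km
Total = 943.88 + 836.86 + 889.39 + 1730.22 = 4400.35 km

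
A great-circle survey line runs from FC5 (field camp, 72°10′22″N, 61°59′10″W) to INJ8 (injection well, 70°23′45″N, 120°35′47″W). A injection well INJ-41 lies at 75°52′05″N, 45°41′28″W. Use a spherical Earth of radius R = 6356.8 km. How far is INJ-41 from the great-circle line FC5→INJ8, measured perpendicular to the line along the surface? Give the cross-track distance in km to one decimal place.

FC5: φ = +72.17278°, λ = -61.98611°
INJ8: φ = +70.39583°, λ = -120.59639°
INJ-41: φ = +75.86806°, λ = -45.69111°
δ₁₃ = central angle FC5→INJ-41 = 0.100856 rad  (haversine)
θ₁₃ = bearing FC5→INJ-41 = 42.875°,  θ₁₂ = bearing FC5→INJ8 = 293.078°
dₓₜ = R·arcsin(sin δ₁₃ · sin(θ₁₃ − θ₁₂)) = 6356.8·arcsin(0.10069·sin(-250.203°)) = 603.116 km
|dₓₜ| = 603.116 km

603.1 km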